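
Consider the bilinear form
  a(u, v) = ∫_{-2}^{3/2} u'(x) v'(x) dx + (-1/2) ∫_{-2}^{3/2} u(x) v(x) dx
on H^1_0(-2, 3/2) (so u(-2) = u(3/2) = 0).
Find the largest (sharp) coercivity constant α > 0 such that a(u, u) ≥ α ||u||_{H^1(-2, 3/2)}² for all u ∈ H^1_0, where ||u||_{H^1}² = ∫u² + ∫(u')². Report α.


α = (-49 + 8*π^2)/(2*(4*π^2 + 49))

Coercivity of a(·,·) on H^1_0(-2, 3/2) means a(u, u) ≥ α ||u||_{H^1}² for every u ∈ H^1_0.
The interval has length L = 7/2, and Poincaré/coercivity depend only on L. Here a(u, u) = ∫(u')² + (-1/2)·∫u².
Here c = -1/2 < 0 with |c| < (π/L)² = 4*π^2/49, so coercivity still holds. The condition a(u,u) ≥ α||u||_{H^1}² reads (1−α)∫(u')² ≥ (α−c)∫u². Any admissible α is ≤ 1 (rapidly oscillating u have ∫u²/∫(u')² → 0), and α = 1 would force 0 ≥ (1−c)∫u², impossible since c < 1; so 1−α > 0. By the sharp Poincaré inequality on H^1_0 of an interval of length L, ∫(u')² ≥ (π/L)²∫u² with equality for the first sine mode sin(π(x−x₀)/L) (x₀ the left endpoint), so the inequality holds for all u iff (1−α)(π/L)² ≥ α − c, i.e. α ≤ ((π/L)² + c)/((π/L)² + 1) = (1 + c(L/π)²)/(1 + (L/π)²). (Direct route, valid since c ≤ 0: Poincaré gives c∫u² ≥ c(L/π)²∫(u')², so a(u,u) ≥ (1 + c(L/π)²)∫(u')², while ||u||_{H^1}² ≤ (1 + (L/π)²)∫(u')²; dividing yields the same α.) With (π/L)² = 4*π^2/49 and c = -1/2, the largest admissible constant is α = ((π/L)² + c)/((π/L)² + 1).
Simplifying, α = (-49 + 8*π^2)/(2*(4*π^2 + 49)).


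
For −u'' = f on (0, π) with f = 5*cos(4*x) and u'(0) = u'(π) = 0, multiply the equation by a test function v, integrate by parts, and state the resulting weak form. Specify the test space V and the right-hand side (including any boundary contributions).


V = H^1(0, π) (no boundary constraint on v; u is determined up to an additive constant); weak form: ∫_0^π u'v' dx = ∫_0^π (5*cos(4*x)) v dx for all v ∈ V.

Multiply both sides by a test function v and integrate from 0 to π:
  ∫_0^π −u''(x) v(x) dx = ∫_0^π f(x) v(x) dx.
Integrate the LHS by parts once:
  ∫_0^π −u'' v dx = −[u'(x) v(x)]_0^π + ∫_0^π u'(x) v'(x) dx.
Thus ∫_0^π u'(x) v'(x) dx = ∫_0^π f(x) v(x) dx + [u'(x) v(x)]_0^π.
Choose V so that boundary terms are either known or forced to vanish.
u has homogeneous Neumann: u'(0) = u'(π) = 0. So [u' v]_0^π = 0·v(π) − 0·v(0) = 0 for any v; take V = H^1(0, π).
Weak formulation: find u (satisfying any essential BC) such that ∫_0^π u'(x) v'(x) dx = ∫_0^π f v dx for all v ∈ V (homogeneous Neumann, so boundary terms vanish).
Substituting f(x) = 5*cos(4*x), the right-hand side is ∫_0^π (5*cos(4*x)) v dx.
Compatibility check (pure Neumann): taking v ≡ 1 ∈ V gives 0 = ∫_0^π f dx + (0) − (0), i.e. ∫_0^π f dx must equal u'(0) − u'(π) = 0. Indeed ∫_0^π (5*cos(4*x)) dx = 0, so the data are compatible. The solution is then unique only up to an additive constant (fix it e.g. by requiring ∫_0^π u dx = 0).


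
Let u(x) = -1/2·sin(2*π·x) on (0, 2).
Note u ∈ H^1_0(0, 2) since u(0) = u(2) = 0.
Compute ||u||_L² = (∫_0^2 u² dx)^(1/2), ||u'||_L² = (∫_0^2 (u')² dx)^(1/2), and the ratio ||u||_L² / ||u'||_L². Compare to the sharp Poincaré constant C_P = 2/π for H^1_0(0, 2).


||u||_L² / ||u'||_L² = 1/(2*π) < C_P = 2/π.

u(x) = -1/2·sin(2*π·x), so u'(x) = -π*cos(2*π*x).
Writing u(x) = A·sin(kπx/L) with A = -1/2 and k = 4, use ∫_0^L sin²(kπx/L) dx = L/2 and ∫_0^L cos²(kπx/L) dx = L/2.
u² = 1/4·sin²(2*π·x) and (u')² = π^2·cos²(2*π·x), and each of sin², cos² integrates to L/2 = 1 over (0, 2).
∫_0^2 u² dx = 1/4, so ||u||_L² = 1/2.
∫_0^2 (u')² dx = π^2, so ||u'||_L² = π.
Ratio ||u||_L² / ||u'||_L² = 1/(2*π).
Sharp Poincaré constant on H^1_0(0, 2) is C_P = L/π = 2/π, achieved by sin(π/2·x).
This is the k = 4 harmonic; the ratio L/(kπ) is strictly less than C_P = L/π, consistent with the sharp inequality ||u||_L² ≤ C_P ||u'||_L².


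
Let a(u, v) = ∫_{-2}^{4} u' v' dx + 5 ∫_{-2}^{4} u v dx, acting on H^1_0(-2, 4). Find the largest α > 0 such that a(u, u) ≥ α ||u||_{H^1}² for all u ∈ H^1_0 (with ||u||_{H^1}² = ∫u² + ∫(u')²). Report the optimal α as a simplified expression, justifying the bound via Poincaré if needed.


α = 1

Coercivity of a(·,·) on H^1_0(-2, 4) means a(u, u) ≥ α ||u||_{H^1}² for every u ∈ H^1_0.
The interval has length L = 6, and Poincaré/coercivity depend only on L. Here a(u, u) = ∫(u')² + (5)·∫u².
Here c = 5 ≥ 1, so a(u,u) = ∫(u')² + c∫u² ≥ ∫(u')² + ∫u² = ||u||_{H^1}², i.e. α = 1 works. No larger α is possible: a(u,u) ≥ α||u||_{H^1}² means (1−α)∫(u')² ≥ (α−c)∫u², and for the modes u_n = sin(nπ(x−x₀)/L) (x₀ the left endpoint) one has ∫u_n²/∫(u_n')² = (L/(nπ))² → 0, so a(u_n,u_n)/||u_n||_{H^1}² → 1. Hence the optimal constant is α = 1.
Therefore α = 1.


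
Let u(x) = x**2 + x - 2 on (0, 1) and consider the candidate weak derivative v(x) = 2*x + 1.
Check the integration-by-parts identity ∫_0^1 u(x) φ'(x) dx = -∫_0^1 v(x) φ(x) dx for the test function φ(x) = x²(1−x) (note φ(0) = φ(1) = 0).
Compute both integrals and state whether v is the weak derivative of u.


LHS = -11/60, RHS = -11/60. Yes, v = u' weakly.

u(x) = x**2 + x - 2, classical derivative u'(x) = 2*x + 1.
φ(x) = x²(1−x), so φ'(x) = x*(2 - 3*x).
Note φ(0) = φ(1) = 0, so the boundary term u·φ vanishes.
LHS = ∫_0^1 u(x) φ'(x) dx = ∫_0^1 (-3*x^4 - x^3 + 8*x^2 - 4*x) dx. Term by term:
  ∫_0^1 -3*x^4 dx = -3/5;  ∫_0^1 -x^3 dx = -1/4;  ∫_0^1 8*x^2 dx = 8/3;
  ∫_0^1 -4*x dx = -2.
Sum: -3/5 − 1/4 + 8/3 − 2 = -11/60.
So LHS = -11/60.
∫_0^1 v(x) φ(x) dx = ∫_0^1 (-2*x^4 + x^3 + x^2) dx. Term by term:
  ∫_0^1 -2*x^4 dx = -2/5;  ∫_0^1 x^3 dx = 1/4;  ∫_0^1 x^2 dx = 1/3.
Sum: -2/5 + 1/4 + 1/3 = 11/60.
So RHS = -∫_0^1 v(x) φ(x) dx = -11/60.
LHS = RHS, so the identity holds for this test φ.
Moreover u is smooth here and v(x) = u'(x) = 2*x + 1 pointwise, so the identity holds for every test function. Hence v is the weak derivative of u.


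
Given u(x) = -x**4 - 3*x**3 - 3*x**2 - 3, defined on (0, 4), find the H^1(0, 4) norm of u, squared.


||u||_{H^1}^2 = 79071308/315

The H^1 norm (squared) on an interval (0, L) is
  ||u||_{H^1}^2 = ∫_0^L u(x)^2 dx + ∫_0^L u'(x)^2 dx.
Compute u'(x) = -4*x**3 - 9*x**2 - 6*x.
Then u(x)^2 = x**8 + 6*x**7 + 15*x**6 + 18*x**5 + 15*x**4 + 18*x**3 + 18*x**2 + 9 and u'(x)^2 = 16*x**6 + 72*x**5 + 129*x**4 + 108*x**3 + 36*x**2.
Integrate each monomial from 0 to 4 using ∫_0^4 c·x^n dx = c·4^(n+1)/(n+1):
  ∫_0^4 u(x)^2 dx = ∫_0^4 (x^8 + 6*x^7 + 15*x^6 + 18*x^5 + 15*x^4 + 18*x^3 + 18*x^2 + 9) dx. Term by term:
    ∫_0^4 x^8 dx = 262144/9;  ∫_0^4 6*x^7 dx = 49152;  ∫_0^4 15*x^6 dx = 245760/7;
    ∫_0^4 18*x^5 dx = 12288;  ∫_0^4 15*x^4 dx = 3072;  ∫_0^4 18*x^3 dx = 1152;
    ∫_0^4 18*x^2 dx = 384;  ∫_0^4 9 dx = 36.
  Sum: 262144/9 + 49152 + 245760/7 + 12288 + 3072 + 1152 + 384 + 36 = 8210140/63.
  ∫_0^4 u'(x)^2 dx = ∫_0^4 (16*x^6 + 72*x^5 + 129*x^4 + 108*x^3 + 36*x^2) dx. Term by term:
    ∫_0^4 16*x^6 dx = 262144/7;  ∫_0^4 72*x^5 dx = 49152;  ∫_0^4 129*x^4 dx = 132096/5;
    ∫_0^4 108*x^3 dx = 6912;  ∫_0^4 36*x^2 dx = 768.
  Sum: 262144/7 + 49152 + 132096/5 + 6912 + 768 = 4224512/35.
Adding: ||u||_{H^1}^2 = 8210140/63 + 4224512/35 = 79071308/315.


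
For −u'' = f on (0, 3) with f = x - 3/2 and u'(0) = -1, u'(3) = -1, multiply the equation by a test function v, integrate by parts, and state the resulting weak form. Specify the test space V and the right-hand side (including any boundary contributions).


V = H^1(0, 3) (v unrestricted at boundary; u is determined up to an additive constant); weak form: ∫_0^3 u'v' dx = ∫_0^3 (x - 3/2) v dx − v(3) + v(0) for all v ∈ V.

Multiply both sides by a test function v and integrate from 0 to 3:
  ∫_0^3 −u''(x) v(x) dx = ∫_0^3 f(x) v(x) dx.
Integrate the LHS by parts once:
  ∫_0^3 −u'' v dx = −[u'(x) v(x)]_0^3 + ∫_0^3 u'(x) v'(x) dx.
Thus ∫_0^3 u'(x) v'(x) dx = ∫_0^3 f(x) v(x) dx + [u'(x) v(x)]_0^3.
Choose V so that boundary terms are either known or forced to vanish.
u has inhomogeneous Neumann u'(0) = -1, u'(3) = -1. [u' v]_0^3 = (-1)·v(3) − (-1)·v(0) = − v(3) + v(0). Take V = H^1(0, 3); boundary term becomes part of RHS.
Weak formulation: find u (satisfying any essential BC) such that ∫_0^3 u'(x) v'(x) dx = ∫_0^3 f v dx − v(3) + v(0) for all v ∈ V (Neumann data are natural BCs: they enter the RHS as boundary terms).
Substituting f(x) = x - 3/2, the right-hand side is ∫_0^3 (x - 3/2) v dx − v(3) + v(0).
Compatibility check (pure Neumann): taking v ≡ 1 ∈ V gives 0 = ∫_0^3 f dx + (-1) − (-1), i.e. ∫_0^3 f dx must equal u'(0) − u'(3) = 0. Indeed ∫_0^3 (x - 3/2) dx = 0, so the data are compatible. The solution is then unique only up to an additive constant (fix it e.g. by requiring ∫_0^3 u dx = 0).


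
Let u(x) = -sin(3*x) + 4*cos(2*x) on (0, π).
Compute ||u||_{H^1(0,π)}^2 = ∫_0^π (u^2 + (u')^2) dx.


||u||_{H^1(0,π)}^2 = -48 + 45*π

u'(x) = -8*sin(2*x) - 3*cos(3*x).
Expand u² and (u')² and integrate term by term on (0, π), using: for integers n ≥ 1, ∫_0^π sin²(nx) dx = ∫_0^π cos²(nx) dx = π/2; for n ≠ n', ∫_0^π sin(nx)sin(n'x) dx = ∫_0^π cos(nx)cos(n'x) dx = 0; and by product-to-sum, ∫_0^π sin(nx)cos(n'x) dx = ½∫_0^π [sin((n+n')x) + sin((n−n')x)] dx, which is 0 when n+n' is even and 2n/(n²−n'²) when n+n' is odd (it need not vanish on (0, π)).
  u² squared terms: (-1)²·∫sin(3x)² dx = 1·π/2 = π/2;  (4)²·∫cos(2x)² dx = 16·π/2 = 8*π.
  u² cross terms: 2·(-1)·(4)·∫sin(3x)·cos(2x) dx = -8·(6/5) = -48/5.
  So ∫_0^π u² dx = π/2 + 8*π − 48/5 = -48/5 + 17*π/2.
  (u')² squared terms: (-8)²·∫sin(2x)² dx = 64·π/2 = 32*π;  (-3)²·∫cos(3x)² dx = 9·π/2 = 9*π/2.
  (u')² cross terms: 2·(-8)·(-3)·∫sin(2x)·cos(3x) dx = 48·(-4/5) = -192/5.
  So ∫_0^π (u')² dx = 32*π + 9*π/2 − 192/5 = -192/5 + 73*π/2.
||u||_{H^1}^2 = (-48/5 + 17*π/2) + (-192/5 + 73*π/2) = -48 + 45*π.


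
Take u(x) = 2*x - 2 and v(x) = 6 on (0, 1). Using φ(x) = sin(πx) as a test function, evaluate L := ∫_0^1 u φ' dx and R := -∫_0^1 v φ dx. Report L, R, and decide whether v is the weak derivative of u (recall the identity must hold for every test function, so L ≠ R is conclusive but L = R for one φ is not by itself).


LHS = -4/π, RHS = -12/π. No, v is not the weak derivative of u.

u(x) = 2*x - 2, classical derivative u'(x) = 2.
φ(x) = sin(πx), so φ'(x) = π*cos(π*x).
Note φ(0) = φ(1) = 0, so the boundary term u·φ vanishes.
LHS = ∫_0^1 u(x) φ'(x) dx = ∫_0^1 (2*π*x*cos(π*x) - 2*π*cos(π*x)) dx. Term by term:
  ∫_0^1 -2*π*cos(π*x) dx = 0;  ∫_0^1 2*π*x*cos(π*x) dx = -4/π.
Sum: 0 − 4/π = -4/π.
So LHS = -4/π.
∫_0^1 v(x) φ(x) dx = ∫_0^1 (6*sin(π*x)) dx. Term by term:
  ∫_0^1 6*sin(π*x) dx = 12/π.
So RHS = -∫_0^1 v(x) φ(x) dx = -12/π.
LHS − RHS = 8/π ≠ 0, so the identity fails.
(For a valid weak derivative the identity must hold for EVERY test function, in particular this one. The failure shows v is NOT the weak derivative of u.)
Correct weak derivative would be u'(x) = 2.


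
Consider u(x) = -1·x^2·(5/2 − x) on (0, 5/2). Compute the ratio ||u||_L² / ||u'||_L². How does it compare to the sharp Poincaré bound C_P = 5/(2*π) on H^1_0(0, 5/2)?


||u||_L² / ||u'||_L² = 5*sqrt(14)/28 < C_P = 5/(2*π).

u(x) = -1·x^2·(5/2 − x), so u'(x) = x*(3*x - 5).
u(x) = -1·x^2·(5/2 − x) vanishes at x = 0 and x = 5/2, so u ∈ H^1_0(0, 5/2). Differentiate via the product rule and integrate the resulting polynomials term by term.
  ∫_0^5/2 u² dx = ∫_0^5/2 (x^6 - 5*x^5 + 25*x^4/4) dx. Term by term:
    ∫_0^5/2 x^6 dx = 78125/896;  ∫_0^5/2 -5*x^5 dx = -78125/384;  ∫_0^5/2 25*x^4/4 dx = 15625/128.
  Sum: 78125/896 − 78125/384 + 15625/128 = 15625/2688.
  ∫_0^5/2 (u')² dx = ∫_0^5/2 (9*x^4 - 30*x^3 + 25*x^2) dx. Term by term:
    ∫_0^5/2 9*x^4 dx = 5625/32;  ∫_0^5/2 -30*x^3 dx = -9375/32;  ∫_0^5/2 25*x^2 dx = 3125/24.
  Sum: 5625/32 − 9375/32 + 3125/24 = 625/48.
∫_0^5/2 u² dx = 15625/2688, so ||u||_L² = 125*sqrt(42)/336.
∫_0^5/2 (u')² dx = 625/48, so ||u'||_L² = 25*sqrt(3)/12.
Ratio ||u||_L² / ||u'||_L² = 5*sqrt(14)/28.
Sharp Poincaré constant on H^1_0(0, 5/2) is C_P = L/π = 5/(2*π), achieved by sin(2*π/5·x).
A polynomial bump cannot attain the sharp Poincaré constant (only the first sine eigenfunction does), so the ratio is strictly less than C_P, consistent with ||u||_L² ≤ C_P ||u'||_L².


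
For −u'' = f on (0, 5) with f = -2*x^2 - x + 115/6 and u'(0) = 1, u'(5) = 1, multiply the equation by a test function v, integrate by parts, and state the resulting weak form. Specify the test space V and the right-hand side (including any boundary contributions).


V = H^1(0, 5) (v unrestricted at boundary; u is determined up to an additive constant); weak form: ∫_0^5 u'v' dx = ∫_0^5 (-2*x^2 - x + 115/6) v dx + v(5) − v(0) for all v ∈ V.

Multiply both sides by a test function v and integrate from 0 to 5:
  ∫_0^5 −u''(x) v(x) dx = ∫_0^5 f(x) v(x) dx.
Integrate the LHS by parts once:
  ∫_0^5 −u'' v dx = −[u'(x) v(x)]_0^5 + ∫_0^5 u'(x) v'(x) dx.
Thus ∫_0^5 u'(x) v'(x) dx = ∫_0^5 f(x) v(x) dx + [u'(x) v(x)]_0^5.
Choose V so that boundary terms are either known or forced to vanish.
u has inhomogeneous Neumann u'(0) = 1, u'(5) = 1. [u' v]_0^5 = (1)·v(5) − (1)·v(0) = v(5) − v(0). Take V = H^1(0, 5); boundary term becomes part of RHS.
Weak formulation: find u (satisfying any essential BC) such that ∫_0^5 u'(x) v'(x) dx = ∫_0^5 f v dx + v(5) − v(0) for all v ∈ V (Neumann data are natural BCs: they enter the RHS as boundary terms).
Substituting f(x) = -2*x^2 - x + 115/6, the right-hand side is ∫_0^5 (-2*x^2 - x + 115/6) v dx + v(5) − v(0).
Compatibility check (pure Neumann): taking v ≡ 1 ∈ V gives 0 = ∫_0^5 f dx + (1) − (1), i.e. ∫_0^5 f dx must equal u'(0) − u'(5) = 0. Indeed ∫_0^5 (-2*x^2 - x + 115/6) dx = 0, so the data are compatible. The solution is then unique only up to an additive constant (fix it e.g. by requiring ∫_0^5 u dx = 0).


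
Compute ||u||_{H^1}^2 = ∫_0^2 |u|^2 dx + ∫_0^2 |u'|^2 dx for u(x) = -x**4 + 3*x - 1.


||u||_{H^1}^2 = 73792/315

The H^1 norm (squared) on an interval (0, L) is
  ||u||_{H^1}^2 = ∫_0^L u(x)^2 dx + ∫_0^L u'(x)^2 dx.
Compute u'(x) = 3 - 4*x**3.
Then u(x)^2 = x**8 - 6*x**5 + 2*x**4 + 9*x**2 - 6*x + 1 and u'(x)^2 = 16*x**6 - 24*x**3 + 9.
Integrate each monomial from 0 to 2 using ∫_0^2 c·x^n dx = c·2^(n+1)/(n+1):
  ∫_0^2 u(x)^2 dx = ∫_0^2 (x^8 - 6*x^5 + 2*x^4 + 9*x^2 - 6*x + 1) dx. Term by term:
    ∫_0^2 x^8 dx = 512/9;  ∫_0^2 -6*x^5 dx = -64;  ∫_0^2 2*x^4 dx = 64/5;
    ∫_0^2 9*x^2 dx = 24;  ∫_0^2 -6*x dx = -12;  ∫_0^2 1 dx = 2.
  Sum: 512/9 − 64 + 64/5 + 24 − 12 + 2 = 886/45.
  ∫_0^2 u'(x)^2 dx = ∫_0^2 (16*x^6 - 24*x^3 + 9) dx. Term by term:
    ∫_0^2 16*x^6 dx = 2048/7;  ∫_0^2 -24*x^3 dx = -96;  ∫_0^2 9 dx = 18.
  Sum: 2048/7 − 96 + 18 = 1502/7.
Adding: ||u||_{H^1}^2 = 886/45 + 1502/7 = 73792/315.


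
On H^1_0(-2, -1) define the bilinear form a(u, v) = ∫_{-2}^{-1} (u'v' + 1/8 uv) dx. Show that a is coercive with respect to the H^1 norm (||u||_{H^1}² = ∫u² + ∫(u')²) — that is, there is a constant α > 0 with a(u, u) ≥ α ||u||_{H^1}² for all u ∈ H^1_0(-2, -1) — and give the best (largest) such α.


α = (1/8 + π^2)/(1 + π^2)

Coercivity of a(·,·) on H^1_0(-2, -1) means a(u, u) ≥ α ||u||_{H^1}² for every u ∈ H^1_0.
The interval has length L = 1, and Poincaré/coercivity depend only on L. Here a(u, u) = ∫(u')² + (1/8)·∫u².
Here 0 < c = 1/8 < 1. The condition a(u,u) ≥ α||u||_{H^1}² reads (1−α)∫(u')² ≥ (α−c)∫u². Any admissible α is ≤ 1 (rapidly oscillating u have ∫u²/∫(u')² → 0), and α = 1 would force 0 ≥ (1−c)∫u², impossible since c < 1; so 1−α > 0. By the sharp Poincaré inequality on H^1_0 of an interval of length L, ∫(u')² ≥ (π/L)²∫u² with equality for the first sine mode sin(π(x−x₀)/L) (x₀ the left endpoint), so the inequality holds for all u iff (1−α)(π/L)² ≥ α − c, i.e. α ≤ ((π/L)² + c)/((π/L)² + 1) = (1 + c(L/π)²)/(1 + (L/π)²). With (π/L)² = π^2 and c = 1/8, the largest admissible constant is α = ((π/L)² + c)/((π/L)² + 1).
Simplifying, α = (1/8 + π^2)/(1 + π^2).


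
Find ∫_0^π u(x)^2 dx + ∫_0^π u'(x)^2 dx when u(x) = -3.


||u||_{H^1(0,π)}^2 = 9*π

u'(x) = 0.
Expand u² and (u')² and integrate term by term on (0, π), using: for integers n ≥ 1, ∫_0^π sin²(nx) dx = ∫_0^π cos²(nx) dx = π/2; for n ≠ n', ∫_0^π sin(nx)sin(n'x) dx = ∫_0^π cos(nx)cos(n'x) dx = 0; and by product-to-sum, ∫_0^π sin(nx)cos(n'x) dx = ½∫_0^π [sin((n+n')x) + sin((n−n')x)] dx, which is 0 when n+n' is even and 2n/(n²−n'²) when n+n' is odd (it need not vanish on (0, π)). For the constant mode: ∫_0^π 1 dx = π, ∫_0^π cos(nx) dx = 0, ∫_0^π sin(nx) dx = (1−(−1)^n)/n.
  u² squared terms: (-3)²·∫1 dx = 9·π = 9*π.
  So ∫_0^π u² dx = 9*π.
  u' ≡ 0, so ∫_0^π (u')² dx = 0.
||u||_{H^1}^2 = (9*π) + (0) = 9*π.


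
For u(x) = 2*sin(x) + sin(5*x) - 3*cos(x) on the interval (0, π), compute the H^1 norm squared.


||u||_{H^1(0,π)}^2 = 26*π

u'(x) = 3*sin(x) + 2*cos(x) + 5*cos(5*x).
Expand u² and (u')² and integrate term by term on (0, π), using: for integers n ≥ 1, ∫_0^π sin²(nx) dx = ∫_0^π cos²(nx) dx = π/2; for n ≠ n', ∫_0^π sin(nx)sin(n'x) dx = ∫_0^π cos(nx)cos(n'x) dx = 0; and by product-to-sum, ∫_0^π sin(nx)cos(n'x) dx = ½∫_0^π [sin((n+n')x) + sin((n−n')x)] dx, which is 0 when n+n' is even and 2n/(n²−n'²) when n+n' is odd (it need not vanish on (0, π)).
  u² squared terms: (-3)²·∫cos(x)² dx = 9·π/2 = 9*π/2;  (2)²·∫sin(x)² dx = 4·π/2 = 2*π;  (1)²·∫sin(5x)² dx = 1·π/2 = π/2.
  u² cross terms: 2·(-3)·(2)·∫cos(x)·sin(x) dx = -12·(0) = 0;  2·(-3)·(1)·∫cos(x)·sin(5x) dx = -6·(0) = 0;  2·(2)·(1)·∫sin(x)·sin(5x) dx = 4·(0) = 0.
  So ∫_0^π u² dx = 9*π/2 + 2*π + π/2 + 0 + 0 + 0 = 7*π.
  (u')² squared terms: (2)²·∫cos(x)² dx = 4·π/2 = 2*π;  (3)²·∫sin(x)² dx = 9·π/2 = 9*π/2;  (5)²·∫cos(5x)² dx = 25·π/2 = 25*π/2.
  (u')² cross terms: 2·(2)·(3)·∫cos(x)·sin(x) dx = 12·(0) = 0;  2·(2)·(5)·∫cos(x)·cos(5x) dx = 20·(0) = 0;  2·(3)·(5)·∫sin(x)·cos(5x) dx = 30·(0) = 0.
  So ∫_0^π (u')² dx = 2*π + 9*π/2 + 25*π/2 + 0 + 0 + 0 = 19*π.
||u||_{H^1}^2 = (7*π) + (19*π) = 26*π.


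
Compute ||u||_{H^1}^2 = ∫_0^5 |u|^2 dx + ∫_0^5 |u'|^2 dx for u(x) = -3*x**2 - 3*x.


||u||_{H^1}^2 = 21615/2

The H^1 norm (squared) on an interval (0, L) is
  ||u||_{H^1}^2 = ∫_0^L u(x)^2 dx + ∫_0^L u'(x)^2 dx.
Compute u'(x) = -6*x - 3.
Then u(x)^2 = 9*x**4 + 18*x**3 + 9*x**2 and u'(x)^2 = 36*x**2 + 36*x + 9.
Integrate each monomial from 0 to 5 using ∫_0^5 c·x^n dx = c·5^(n+1)/(n+1):
  ∫_0^5 u(x)^2 dx = ∫_0^5 (9*x^4 + 18*x^3 + 9*x^2) dx. Term by term:
    ∫_0^5 9*x^4 dx = 5625;  ∫_0^5 18*x^3 dx = 5625/2;  ∫_0^5 9*x^2 dx = 375.
  Sum: 5625 + 5625/2 + 375 = 17625/2.
  ∫_0^5 u'(x)^2 dx = ∫_0^5 (36*x^2 + 36*x + 9) dx. Term by term:
    ∫_0^5 36*x^2 dx = 1500;  ∫_0^5 36*x dx = 450;  ∫_0^5 9 dx = 45.
  Sum: 1500 + 450 + 45 = 1995.
Adding: ||u||_{H^1}^2 = 17625/2 + 1995 = 21615/2.


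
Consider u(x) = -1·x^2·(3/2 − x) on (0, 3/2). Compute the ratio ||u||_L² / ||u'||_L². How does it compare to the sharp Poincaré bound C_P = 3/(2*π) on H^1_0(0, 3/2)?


||u||_L² / ||u'||_L² = 3*sqrt(14)/28 < C_P = 3/(2*π).

u(x) = -1·x^2·(3/2 − x), so u'(x) = 3*x*(x - 1).
u(x) = -1·x^2·(3/2 − x) vanishes at x = 0 and x = 3/2, so u ∈ H^1_0(0, 3/2). Differentiate via the product rule and integrate the resulting polynomials term by term.
  ∫_0^3/2 u² dx = ∫_0^3/2 (x^6 - 3*x^5 + 9*x^4/4) dx. Term by term:
    ∫_0^3/2 x^6 dx = 2187/896;  ∫_0^3/2 -3*x^5 dx = -729/128;  ∫_0^3/2 9*x^4/4 dx = 2187/640.
  Sum: 2187/896 − 729/128 + 2187/640 = 729/4480.
  ∫_0^3/2 (u')² dx = ∫_0^3/2 (9*x^4 - 18*x^3 + 9*x^2) dx. Term by term:
    ∫_0^3/2 9*x^4 dx = 2187/160;  ∫_0^3/2 -18*x^3 dx = -729/32;  ∫_0^3/2 9*x^2 dx = 81/8.
  Sum: 2187/160 − 729/32 + 81/8 = 81/80.
∫_0^3/2 u² dx = 729/4480, so ||u||_L² = 27*sqrt(70)/560.
∫_0^3/2 (u')² dx = 81/80, so ||u'||_L² = 9*sqrt(5)/20.
Ratio ||u||_L² / ||u'||_L² = 3*sqrt(14)/28.
Sharp Poincaré constant on H^1_0(0, 3/2) is C_P = L/π = 3/(2*π), achieved by sin(2*π/3·x).
A polynomial bump cannot attain the sharp Poincaré constant (only the first sine eigenfunction does), so the ratio is strictly less than C_P, consistent with ||u||_L² ≤ C_P ||u'||_L².


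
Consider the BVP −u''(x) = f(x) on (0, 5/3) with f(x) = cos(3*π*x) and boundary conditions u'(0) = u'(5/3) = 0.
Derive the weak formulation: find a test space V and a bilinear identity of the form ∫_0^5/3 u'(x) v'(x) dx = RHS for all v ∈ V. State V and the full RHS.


V = H^1(0, 5/3) (no boundary constraint on v; u is determined up to an additive constant); weak form: ∫_0^5/3 u'v' dx = ∫_0^5/3 (cos(3*π*x)) v dx for all v ∈ V.

Multiply both sides by a test function v and integrate from 0 to 5/3:
  ∫_0^5/3 −u''(x) v(x) dx = ∫_0^5/3 f(x) v(x) dx.
Integrate the LHS by parts once:
  ∫_0^5/3 −u'' v dx = −[u'(x) v(x)]_0^5/3 + ∫_0^5/3 u'(x) v'(x) dx.
Thus ∫_0^5/3 u'(x) v'(x) dx = ∫_0^5/3 f(x) v(x) dx + [u'(x) v(x)]_0^5/3.
Choose V so that boundary terms are either known or forced to vanish.
u has homogeneous Neumann: u'(0) = u'(5/3) = 0. So [u' v]_0^5/3 = 0·v(5/3) − 0·v(0) = 0 for any v; take V = H^1(0, 5/3).
Weak formulation: find u (satisfying any essential BC) such that ∫_0^5/3 u'(x) v'(x) dx = ∫_0^5/3 f v dx for all v ∈ V (homogeneous Neumann, so boundary terms vanish).
Substituting f(x) = cos(3*π*x), the right-hand side is ∫_0^5/3 (cos(3*π*x)) v dx.
Compatibility check (pure Neumann): taking v ≡ 1 ∈ V gives 0 = ∫_0^5/3 f dx + (0) − (0), i.e. ∫_0^5/3 f dx must equal u'(0) − u'(5/3) = 0. Indeed ∫_0^5/3 (cos(3*π*x)) dx = 0, so the data are compatible. The solution is then unique only up to an additive constant (fix it e.g. by requiring ∫_0^5/3 u dx = 0).


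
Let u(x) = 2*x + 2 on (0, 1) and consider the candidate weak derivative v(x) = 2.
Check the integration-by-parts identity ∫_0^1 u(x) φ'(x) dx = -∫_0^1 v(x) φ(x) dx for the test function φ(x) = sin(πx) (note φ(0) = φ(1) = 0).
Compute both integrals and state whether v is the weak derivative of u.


LHS = -4/π, RHS = -4/π. Yes, v = u' weakly.

u(x) = 2*x + 2, classical derivative u'(x) = 2.
φ(x) = sin(πx), so φ'(x) = π*cos(π*x).
Note φ(0) = φ(1) = 0, so the boundary term u·φ vanishes.
LHS = ∫_0^1 u(x) φ'(x) dx = ∫_0^1 (2*π*x*cos(π*x) + 2*π*cos(π*x)) dx. Term by term:
  ∫_0^1 2*π*cos(π*x) dx = 0;  ∫_0^1 2*π*x*cos(π*x) dx = -4/π.
Sum: 0 − 4/π = -4/π.
So LHS = -4/π.
∫_0^1 v(x) φ(x) dx = ∫_0^1 (2*sin(π*x)) dx. Term by term:
  ∫_0^1 2*sin(π*x) dx = 4/π.
So RHS = -∫_0^1 v(x) φ(x) dx = -4/π.
LHS = RHS, so the identity holds for this test φ.
Moreover u is smooth here and v(x) = u'(x) = 2 pointwise, so the identity holds for every test function. Hence v is the weak derivative of u.


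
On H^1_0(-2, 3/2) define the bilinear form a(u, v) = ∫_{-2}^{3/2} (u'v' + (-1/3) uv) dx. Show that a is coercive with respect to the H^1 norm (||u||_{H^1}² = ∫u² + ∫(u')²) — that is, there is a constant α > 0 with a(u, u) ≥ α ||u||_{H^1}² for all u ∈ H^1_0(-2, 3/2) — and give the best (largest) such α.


α = (-49 + 12*π^2)/(3*(4*π^2 + 49))

Coercivity of a(·,·) on H^1_0(-2, 3/2) means a(u, u) ≥ α ||u||_{H^1}² for every u ∈ H^1_0.
The interval has length L = 7/2, and Poincaré/coercivity depend only on L. Here a(u, u) = ∫(u')² + (-1/3)·∫u².
Here c = -1/3 < 0 with |c| < (π/L)² = 4*π^2/49, so coercivity still holds. The condition a(u,u) ≥ α||u||_{H^1}² reads (1−α)∫(u')² ≥ (α−c)∫u². Any admissible α is ≤ 1 (rapidly oscillating u have ∫u²/∫(u')² → 0), and α = 1 would force 0 ≥ (1−c)∫u², impossible since c < 1; so 1−α > 0. By the sharp Poincaré inequality on H^1_0 of an interval of length L, ∫(u')² ≥ (π/L)²∫u² with equality for the first sine mode sin(π(x−x₀)/L) (x₀ the left endpoint), so the inequality holds for all u iff (1−α)(π/L)² ≥ α − c, i.e. α ≤ ((π/L)² + c)/((π/L)² + 1) = (1 + c(L/π)²)/(1 + (L/π)²). (Direct route, valid since c ≤ 0: Poincaré gives c∫u² ≥ c(L/π)²∫(u')², so a(u,u) ≥ (1 + c(L/π)²)∫(u')², while ||u||_{H^1}² ≤ (1 + (L/π)²)∫(u')²; dividing yields the same α.) With (π/L)² = 4*π^2/49 and c = -1/3, the largest admissible constant is α = ((π/L)² + c)/((π/L)² + 1).
Simplifying, α = (-49 + 12*π^2)/(3*(4*π^2 + 49)).


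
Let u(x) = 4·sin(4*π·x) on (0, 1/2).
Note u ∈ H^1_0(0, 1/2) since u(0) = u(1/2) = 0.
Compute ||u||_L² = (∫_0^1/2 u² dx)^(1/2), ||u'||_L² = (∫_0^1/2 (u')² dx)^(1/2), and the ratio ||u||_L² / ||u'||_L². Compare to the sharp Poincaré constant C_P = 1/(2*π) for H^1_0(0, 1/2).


||u||_L² / ||u'||_L² = 1/(4*π) < C_P = 1/(2*π).

u(x) = 4·sin(4*π·x), so u'(x) = 16*π*cos(4*π*x).
Writing u(x) = A·sin(kπx/L) with A = 4 and k = 2, use ∫_0^L sin²(kπx/L) dx = L/2 and ∫_0^L cos²(kπx/L) dx = L/2.
u² = 16·sin²(4*π·x) and (u')² = 256*π^2·cos²(4*π·x), and each of sin², cos² integrates to L/2 = 1/4 over (0, 1/2).
∫_0^1/2 u² dx = 4, so ||u||_L² = 2.
∫_0^1/2 (u')² dx = 64*π^2, so ||u'||_L² = 8*π.
Ratio ||u||_L² / ||u'||_L² = 1/(4*π).
Sharp Poincaré constant on H^1_0(0, 1/2) is C_P = L/π = 1/(2*π), achieved by sin(2*π·x).
This is the k = 2 harmonic; the ratio L/(kπ) is strictly less than C_P = L/π, consistent with the sharp inequality ||u||_L² ≤ C_P ||u'||_L².


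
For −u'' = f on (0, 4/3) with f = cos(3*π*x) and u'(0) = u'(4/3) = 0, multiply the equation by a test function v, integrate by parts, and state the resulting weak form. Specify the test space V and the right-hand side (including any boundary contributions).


V = H^1(0, 4/3) (no boundary constraint on v; u is determined up to an additive constant); weak form: ∫_0^4/3 u'v' dx = ∫_0^4/3 (cos(3*π*x)) v dx for all v ∈ V.

Multiply both sides by a test function v and integrate from 0 to 4/3:
  ∫_0^4/3 −u''(x) v(x) dx = ∫_0^4/3 f(x) v(x) dx.
Integrate the LHS by parts once:
  ∫_0^4/3 −u'' v dx = −[u'(x) v(x)]_0^4/3 + ∫_0^4/3 u'(x) v'(x) dx.
Thus ∫_0^4/3 u'(x) v'(x) dx = ∫_0^4/3 f(x) v(x) dx + [u'(x) v(x)]_0^4/3.
Choose V so that boundary terms are either known or forced to vanish.
u has homogeneous Neumann: u'(0) = u'(4/3) = 0. So [u' v]_0^4/3 = 0·v(4/3) − 0·v(0) = 0 for any v; take V = H^1(0, 4/3).
Weak formulation: find u (satisfying any essential BC) such that ∫_0^4/3 u'(x) v'(x) dx = ∫_0^4/3 f v dx for all v ∈ V (homogeneous Neumann, so boundary terms vanish).
Substituting f(x) = cos(3*π*x), the right-hand side is ∫_0^4/3 (cos(3*π*x)) v dx.
Compatibility check (pure Neumann): taking v ≡ 1 ∈ V gives 0 = ∫_0^4/3 f dx + (0) − (0), i.e. ∫_0^4/3 f dx must equal u'(0) − u'(4/3) = 0. Indeed ∫_0^4/3 (cos(3*π*x)) dx = 0, so the data are compatible. The solution is then unique only up to an additive constant (fix it e.g. by requiring ∫_0^4/3 u dx = 0).


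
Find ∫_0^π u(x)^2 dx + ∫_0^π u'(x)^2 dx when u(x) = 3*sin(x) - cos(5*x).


||u||_{H^1(0,π)}^2 = 22*π

u'(x) = 5*sin(5*x) + 3*cos(x).
Expand u² and (u')² and integrate term by term on (0, π), using: for integers n ≥ 1, ∫_0^π sin²(nx) dx = ∫_0^π cos²(nx) dx = π/2; for n ≠ n', ∫_0^π sin(nx)sin(n'x) dx = ∫_0^π cos(nx)cos(n'x) dx = 0; and by product-to-sum, ∫_0^π sin(nx)cos(n'x) dx = ½∫_0^π [sin((n+n')x) + sin((n−n')x)] dx, which is 0 when n+n' is even and 2n/(n²−n'²) when n+n' is odd (it need not vanish on (0, π)).
  u² squared terms: (-1)²·∫cos(5x)² dx = 1·π/2 = π/2;  (3)²·∫sin(x)² dx = 9·π/2 = 9*π/2.
  u² cross terms: 2·(-1)·(3)·∫cos(5x)·sin(x) dx = -6·(0) = 0.
  So ∫_0^π u² dx = π/2 + 9*π/2 + 0 = 5*π.
  (u')² squared terms: (3)²·∫cos(x)² dx = 9·π/2 = 9*π/2;  (5)²·∫sin(5x)² dx = 25·π/2 = 25*π/2.
  (u')² cross terms: 2·(3)·(5)·∫cos(x)·sin(5x) dx = 30·(0) = 0.
  So ∫_0^π (u')² dx = 9*π/2 + 25*π/2 + 0 = 17*π.
||u||_{H^1}^2 = (5*π) + (17*π) = 22*π.


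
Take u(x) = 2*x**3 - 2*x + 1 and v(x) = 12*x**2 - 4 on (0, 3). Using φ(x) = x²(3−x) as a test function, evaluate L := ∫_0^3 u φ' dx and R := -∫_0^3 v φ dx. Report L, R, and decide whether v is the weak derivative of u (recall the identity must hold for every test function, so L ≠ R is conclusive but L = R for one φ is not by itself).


LHS = -1323/10, RHS = -1323/5. No, v is not the weak derivative of u.

u(x) = 2*x**3 - 2*x + 1, classical derivative u'(x) = 6*x**2 - 2.
φ(x) = x²(3−x), so φ'(x) = 3*x*(2 - x).
Note φ(0) = φ(3) = 0, so the boundary term u·φ vanishes.
LHS = ∫_0^3 u(x) φ'(x) dx = ∫_0^3 (-6*x^5 + 12*x^4 + 6*x^3 - 15*x^2 + 6*x) dx. Term by term:
  ∫_0^3 -6*x^5 dx = -729;  ∫_0^3 12*x^4 dx = 2916/5;  ∫_0^3 6*x^3 dx = 243/2;
  ∫_0^3 -15*x^2 dx = -135;  ∫_0^3 6*x dx = 27.
Sum: -729 + 2916/5 + 243/2 − 135 + 27 = -1323/10.
So LHS = -1323/10.
∫_0^3 v(x) φ(x) dx = ∫_0^3 (-12*x^5 + 36*x^4 + 4*x^3 - 12*x^2) dx. Term by term:
  ∫_0^3 -12*x^5 dx = -1458;  ∫_0^3 36*x^4 dx = 8748/5;  ∫_0^3 4*x^3 dx = 81;
  ∫_0^3 -12*x^2 dx = -108.
Sum: -1458 + 8748/5 + 81 − 108 = 1323/5.
So RHS = -∫_0^3 v(x) φ(x) dx = -1323/5.
LHS − RHS = 1323/10 ≠ 0, so the identity fails.
(For a valid weak derivative the identity must hold for EVERY test function, in particular this one. The failure shows v is NOT the weak derivative of u.)
Correct weak derivative would be u'(x) = 6*x**2 - 2.


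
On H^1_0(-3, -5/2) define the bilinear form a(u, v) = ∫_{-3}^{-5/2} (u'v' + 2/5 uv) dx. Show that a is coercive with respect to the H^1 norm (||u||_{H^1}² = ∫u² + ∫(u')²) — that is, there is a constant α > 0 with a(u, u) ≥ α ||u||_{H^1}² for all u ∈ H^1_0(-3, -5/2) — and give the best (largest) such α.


α = 2*(1 + 10*π^2)/(5*(1 + 4*π^2))

Coercivity of a(·,·) on H^1_0(-3, -5/2) means a(u, u) ≥ α ||u||_{H^1}² for every u ∈ H^1_0.
The interval has length L = 1/2, and Poincaré/coercivity depend only on L. Here a(u, u) = ∫(u')² + (2/5)·∫u².
Here 0 < c = 2/5 < 1. The condition a(u,u) ≥ α||u||_{H^1}² reads (1−α)∫(u')² ≥ (α−c)∫u². Any admissible α is ≤ 1 (rapidly oscillating u have ∫u²/∫(u')² → 0), and α = 1 would force 0 ≥ (1−c)∫u², impossible since c < 1; so 1−α > 0. By the sharp Poincaré inequality on H^1_0 of an interval of length L, ∫(u')² ≥ (π/L)²∫u² with equality for the first sine mode sin(π(x−x₀)/L) (x₀ the left endpoint), so the inequality holds for all u iff (1−α)(π/L)² ≥ α − c, i.e. α ≤ ((π/L)² + c)/((π/L)² + 1) = (1 + c(L/π)²)/(1 + (L/π)²). With (π/L)² = 4*π^2 and c = 2/5, the largest admissible constant is α = ((π/L)² + c)/((π/L)² + 1).
Simplifying, α = 2*(1 + 10*π^2)/(5*(1 + 4*π^2)).


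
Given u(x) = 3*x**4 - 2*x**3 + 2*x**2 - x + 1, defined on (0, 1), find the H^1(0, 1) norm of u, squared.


||u||_{H^1}^2 = 2777/210

The H^1 norm (squared) on an interval (0, L) is
  ||u||_{H^1}^2 = ∫_0^L u(x)^2 dx + ∫_0^L u'(x)^2 dx.
Compute u'(x) = 12*x**3 - 6*x**2 + 4*x - 1.
Then u(x)^2 = 9*x**8 - 12*x**7 + 16*x**6 - 14*x**5 + 14*x**4 - 8*x**3 + 5*x**2 - 2*x + 1 and u'(x)^2 = 144*x**6 - 144*x**5 + 132*x**4 - 72*x**3 + 28*x**2 - 8*x + 1.
Integrate each monomial from 0 to 1 using ∫_0^1 c·x^n dx = c·1^(n+1)/(n+1):
  ∫_0^1 u(x)^2 dx = ∫_0^1 (9*x^8 - 12*x^7 + 16*x^6 - 14*x^5 + 14*x^4 - 8*x^3 + 5*x^2 - 2*x + 1) dx. Term by term:
    ∫_0^1 9*x^8 dx = 1;  ∫_0^1 -12*x^7 dx = -3/2;  ∫_0^1 16*x^6 dx = 16/7;
    ∫_0^1 -14*x^5 dx = -7/3;  ∫_0^1 14*x^4 dx = 14/5;  ∫_0^1 -8*x^3 dx = -2;
    ∫_0^1 5*x^2 dx = 5/3;  ∫_0^1 -2*x dx = -1;  ∫_0^1 1 dx = 1.
  Sum: 1 − 3/2 + 16/7 − 7/3 + 14/5 − 2 + 5/3 − 1 + 1 = 403/210.
  ∫_0^1 u'(x)^2 dx = ∫_0^1 (144*x^6 - 144*x^5 + 132*x^4 - 72*x^3 + 28*x^2 - 8*x + 1) dx. Term by term:
    ∫_0^1 144*x^6 dx = 144/7;  ∫_0^1 -144*x^5 dx = -24;  ∫_0^1 132*x^4 dx = 132/5;
    ∫_0^1 -72*x^3 dx = -18;  ∫_0^1 28*x^2 dx = 28/3;  ∫_0^1 -8*x dx = -4;
    ∫_0^1 1 dx = 1.
  Sum: 144/7 − 24 + 132/5 − 18 + 28/3 − 4 + 1 = 1187/105.
Adding: ||u||_{H^1}^2 = 403/210 + 1187/105 = 2777/210.


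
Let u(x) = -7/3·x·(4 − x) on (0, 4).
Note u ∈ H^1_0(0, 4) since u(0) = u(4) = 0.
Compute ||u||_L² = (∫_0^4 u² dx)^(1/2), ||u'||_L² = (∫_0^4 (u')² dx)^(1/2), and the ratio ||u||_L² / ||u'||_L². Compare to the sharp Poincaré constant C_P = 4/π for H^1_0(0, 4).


||u||_L² / ||u'||_L² = 2*sqrt(10)/5 < C_P = 4/π.

u(x) = -7/3·x·(4 − x), so u'(x) = 14*x/3 - 28/3.
u(x) = -7/3·x·(4 − x) vanishes at x = 0 and x = 4, so u ∈ H^1_0(0, 4). Differentiate via the product rule and integrate the resulting polynomials term by term.
  ∫_0^4 u² dx = ∫_0^4 (49*x^4/9 - 392*x^3/9 + 784*x^2/9) dx. Term by term:
    ∫_0^4 49*x^4/9 dx = 50176/45;  ∫_0^4 -392*x^3/9 dx = -25088/9;  ∫_0^4 784*x^2/9 dx = 50176/27.
  Sum: 50176/45 − 25088/9 + 50176/27 = 25088/135.
  ∫_0^4 (u')² dx = ∫_0^4 (196*x^2/9 - 784*x/9 + 784/9) dx. Term by term:
    ∫_0^4 196*x^2/9 dx = 12544/27;  ∫_0^4 -784*x/9 dx = -6272/9;  ∫_0^4 784/9 dx = 3136/9.
  Sum: 12544/27 − 6272/9 + 3136/9 = 3136/27.
∫_0^4 u² dx = 25088/135, so ||u||_L² = 112*sqrt(30)/45.
∫_0^4 (u')² dx = 3136/27, so ||u'||_L² = 56*sqrt(3)/9.
Ratio ||u||_L² / ||u'||_L² = 2*sqrt(10)/5.
Sharp Poincaré constant on H^1_0(0, 4) is C_P = L/π = 4/π, achieved by sin(π/4·x).
A polynomial bump cannot attain the sharp Poincaré constant (only the first sine eigenfunction does), so the ratio is strictly less than C_P, consistent with ||u||_L² ≤ C_P ||u'||_L².


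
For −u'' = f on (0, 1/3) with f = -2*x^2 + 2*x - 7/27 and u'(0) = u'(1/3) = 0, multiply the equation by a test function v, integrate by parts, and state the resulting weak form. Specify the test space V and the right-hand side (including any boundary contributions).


V = H^1(0, 1/3) (no boundary constraint on v; u is determined up to an additive constant); weak form: ∫_0^1/3 u'v' dx = ∫_0^1/3 (-2*x^2 + 2*x - 7/27) v dx for all v ∈ V.

Multiply both sides by a test function v and integrate from 0 to 1/3:
  ∫_0^1/3 −u''(x) v(x) dx = ∫_0^1/3 f(x) v(x) dx.
Integrate the LHS by parts once:
  ∫_0^1/3 −u'' v dx = −[u'(x) v(x)]_0^1/3 + ∫_0^1/3 u'(x) v'(x) dx.
Thus ∫_0^1/3 u'(x) v'(x) dx = ∫_0^1/3 f(x) v(x) dx + [u'(x) v(x)]_0^1/3.
Choose V so that boundary terms are either known or forced to vanish.
u has homogeneous Neumann: u'(0) = u'(1/3) = 0. So [u' v]_0^1/3 = 0·v(1/3) − 0·v(0) = 0 for any v; take V = H^1(0, 1/3).
Weak formulation: find u (satisfying any essential BC) such that ∫_0^1/3 u'(x) v'(x) dx = ∫_0^1/3 f v dx for all v ∈ V (homogeneous Neumann, so boundary terms vanish).
Substituting f(x) = -2*x^2 + 2*x - 7/27, the right-hand side is ∫_0^1/3 (-2*x^2 + 2*x - 7/27) v dx.
Compatibility check (pure Neumann): taking v ≡ 1 ∈ V gives 0 = ∫_0^1/3 f dx + (0) − (0), i.e. ∫_0^1/3 f dx must equal u'(0) − u'(1/3) = 0. Indeed ∫_0^1/3 (-2*x^2 + 2*x - 7/27) dx = 0, so the data are compatible. The solution is then unique only up to an additive constant (fix it e.g. by requiring ∫_0^1/3 u dx = 0).


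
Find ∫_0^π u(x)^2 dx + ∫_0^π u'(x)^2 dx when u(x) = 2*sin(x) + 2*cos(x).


||u||_{H^1(0,π)}^2 = 8*π

u'(x) = -2*sin(x) + 2*cos(x).
Expand u² and (u')² and integrate term by term on (0, π), using: for integers n ≥ 1, ∫_0^π sin²(nx) dx = ∫_0^π cos²(nx) dx = π/2; for n ≠ n', ∫_0^π sin(nx)sin(n'x) dx = ∫_0^π cos(nx)cos(n'x) dx = 0; and by product-to-sum, ∫_0^π sin(nx)cos(n'x) dx = ½∫_0^π [sin((n+n')x) + sin((n−n')x)] dx, which is 0 when n+n' is even and 2n/(n²−n'²) when n+n' is odd (it need not vanish on (0, π)).
  u² squared terms: (2)²·∫cos(x)² dx = 4·π/2 = 2*π;  (2)²·∫sin(x)² dx = 4·π/2 = 2*π.
  u² cross terms: 2·(2)·(2)·∫cos(x)·sin(x) dx = 8·(0) = 0.
  So ∫_0^π u² dx = 2*π + 2*π + 0 = 4*π.
  (u')² squared terms: (-2)²·∫sin(x)² dx = 4·π/2 = 2*π;  (2)²·∫cos(x)² dx = 4·π/2 = 2*π.
  (u')² cross terms: 2·(-2)·(2)·∫sin(x)·cos(x) dx = -8·(0) = 0.
  So ∫_0^π (u')² dx = 2*π + 2*π + 0 = 4*π.
||u||_{H^1}^2 = (4*π) + (4*π) = 8*π.


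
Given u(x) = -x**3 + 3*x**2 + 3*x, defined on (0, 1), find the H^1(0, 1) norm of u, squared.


||u||_{H^1}^2 = 2313/70

The H^1 norm (squared) on an interval (0, L) is
  ||u||_{H^1}^2 = ∫_0^L u(x)^2 dx + ∫_0^L u'(x)^2 dx.
Compute u'(x) = -3*x**2 + 6*x + 3.
Then u(x)^2 = x**6 - 6*x**5 + 3*x**4 + 18*x**3 + 9*x**2 and u'(x)^2 = 9*x**4 - 36*x**3 + 18*x**2 + 36*x + 9.
Integrate each monomial from 0 to 1 using ∫_0^1 c·x^n dx = c·1^(n+1)/(n+1):
  ∫_0^1 u(x)^2 dx = ∫_0^1 (x^6 - 6*x^5 + 3*x^4 + 18*x^3 + 9*x^2) dx. Term by term:
    ∫_0^1 x^6 dx = 1/7;  ∫_0^1 -6*x^5 dx = -1;  ∫_0^1 3*x^4 dx = 3/5;
    ∫_0^1 18*x^3 dx = 9/2;  ∫_0^1 9*x^2 dx = 3.
  Sum: 1/7 − 1 + 3/5 + 9/2 + 3 = 507/70.
  ∫_0^1 u'(x)^2 dx = ∫_0^1 (9*x^4 - 36*x^3 + 18*x^2 + 36*x + 9) dx. Term by term:
    ∫_0^1 9*x^4 dx = 9/5;  ∫_0^1 -36*x^3 dx = -9;  ∫_0^1 18*x^2 dx = 6;
    ∫_0^1 36*x dx = 18;  ∫_0^1 9 dx = 9.
  Sum: 9/5 − 9 + 6 + 18 + 9 = 129/5.
Adding: ||u||_{H^1}^2 = 507/70 + 129/5 = 2313/70.


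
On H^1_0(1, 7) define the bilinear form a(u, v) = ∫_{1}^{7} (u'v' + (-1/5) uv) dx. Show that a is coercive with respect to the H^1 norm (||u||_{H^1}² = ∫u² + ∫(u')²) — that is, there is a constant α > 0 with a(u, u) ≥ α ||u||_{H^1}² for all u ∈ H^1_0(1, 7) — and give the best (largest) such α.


α = (-36/5 + π^2)/(π^2 + 36)

Coercivity of a(·,·) on H^1_0(1, 7) means a(u, u) ≥ α ||u||_{H^1}² for every u ∈ H^1_0.
The interval has length L = 6, and Poincaré/coercivity depend only on L. Here a(u, u) = ∫(u')² + (-1/5)·∫u².
Here c = -1/5 < 0 with |c| < (π/L)² = π^2/36, so coercivity still holds. The condition a(u,u) ≥ α||u||_{H^1}² reads (1−α)∫(u')² ≥ (α−c)∫u². Any admissible α is ≤ 1 (rapidly oscillating u have ∫u²/∫(u')² → 0), and α = 1 would force 0 ≥ (1−c)∫u², impossible since c < 1; so 1−α > 0. By the sharp Poincaré inequality on H^1_0 of an interval of length L, ∫(u')² ≥ (π/L)²∫u² with equality for the first sine mode sin(π(x−x₀)/L) (x₀ the left endpoint), so the inequality holds for all u iff (1−α)(π/L)² ≥ α − c, i.e. α ≤ ((π/L)² + c)/((π/L)² + 1) = (1 + c(L/π)²)/(1 + (L/π)²). (Direct route, valid since c ≤ 0: Poincaré gives c∫u² ≥ c(L/π)²∫(u')², so a(u,u) ≥ (1 + c(L/π)²)∫(u')², while ||u||_{H^1}² ≤ (1 + (L/π)²)∫(u')²; dividing yields the same α.) With (π/L)² = π^2/36 and c = -1/5, the largest admissible constant is α = ((π/L)² + c)/((π/L)² + 1).
Simplifying, α = (-36/5 + π^2)/(π^2 + 36).


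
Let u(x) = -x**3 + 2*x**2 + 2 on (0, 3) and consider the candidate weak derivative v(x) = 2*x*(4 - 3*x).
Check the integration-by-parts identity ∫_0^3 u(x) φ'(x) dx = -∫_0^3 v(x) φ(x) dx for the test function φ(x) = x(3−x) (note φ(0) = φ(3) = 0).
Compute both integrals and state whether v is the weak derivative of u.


LHS = 189/20, RHS = 189/10. No, v is not the weak derivative of u.

u(x) = -x**3 + 2*x**2 + 2, classical derivative u'(x) = -3*x**2 + 4*x.
φ(x) = x(3−x), so φ'(x) = 3 - 2*x.
Note φ(0) = φ(3) = 0, so the boundary term u·φ vanishes.
LHS = ∫_0^3 u(x) φ'(x) dx = ∫_0^3 (2*x^4 - 7*x^3 + 6*x^2 - 4*x + 6) dx. Term by term:
  ∫_0^3 2*x^4 dx = 486/5;  ∫_0^3 -7*x^3 dx = -567/4;  ∫_0^3 6*x^2 dx = 54;
  ∫_0^3 -4*x dx = -18;  ∫_0^3 6 dx = 18.
Sum: 486/5 − 567/4 + 54 − 18 + 18 = 189/20.
So LHS = 189/20.
∫_0^3 v(x) φ(x) dx = ∫_0^3 (6*x^4 - 26*x^3 + 24*x^2) dx. Term by term:
  ∫_0^3 6*x^4 dx = 1458/5;  ∫_0^3 -26*x^3 dx = -1053/2;  ∫_0^3 24*x^2 dx = 216.
Sum: 1458/5 − 1053/2 + 216 = -189/10.
So RHS = -∫_0^3 v(x) φ(x) dx = 189/10.
LHS − RHS = -189/20 ≠ 0, so the identity fails.
(For a valid weak derivative the identity must hold for EVERY test function, in particular this one. The failure shows v is NOT the weak derivative of u.)
Correct weak derivative would be u'(x) = -3*x**2 + 4*x.
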